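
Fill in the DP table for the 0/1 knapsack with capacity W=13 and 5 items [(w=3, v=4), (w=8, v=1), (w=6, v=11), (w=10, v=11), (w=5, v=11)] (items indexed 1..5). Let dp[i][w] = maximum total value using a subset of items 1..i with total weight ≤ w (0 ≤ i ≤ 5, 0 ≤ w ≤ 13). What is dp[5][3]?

4

i\w   0   1   2   3   4   5   6   7   8   9  10  11  12  13
  0   0   0   0   0   0   0   0   0   0   0   0   0   0   0
  1   0   0   0   4   4   4   4   4   4   4   4   4   4   4
  2   0   0   0   4   4   4   4   4   4   4   4   5   5   5
  3   0   0   0   4   4   4  11  11  11  15  15  15  15  15
  4   0   0   0   4   4   4  11  11  11  15  15  15  15  15
  5   0   0   0   4   4  11  11  11  15  15  15  22  22  22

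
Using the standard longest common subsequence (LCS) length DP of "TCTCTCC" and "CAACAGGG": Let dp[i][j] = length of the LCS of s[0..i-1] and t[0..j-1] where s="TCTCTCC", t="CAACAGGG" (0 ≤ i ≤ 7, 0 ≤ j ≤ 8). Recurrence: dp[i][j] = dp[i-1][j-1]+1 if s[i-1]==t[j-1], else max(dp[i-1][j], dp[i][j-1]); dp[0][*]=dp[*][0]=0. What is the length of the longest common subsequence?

2

   ''  C  A  A  C  A  G  G  G
''  0  0  0  0  0  0  0  0  0
 T  0  0  0  0  0  0  0  0  0
 C  0  1  1  1  1  1  1  1  1
 T  0  1  1  1  1  1  1  1  1
 C  0  1  1  1  2  2  2  2  2
 T  0  1  1  1  2  2  2  2  2
 C  0  1  1  1  2  2  2  2  2
 C  0  1  1  1  2  2  2  2  2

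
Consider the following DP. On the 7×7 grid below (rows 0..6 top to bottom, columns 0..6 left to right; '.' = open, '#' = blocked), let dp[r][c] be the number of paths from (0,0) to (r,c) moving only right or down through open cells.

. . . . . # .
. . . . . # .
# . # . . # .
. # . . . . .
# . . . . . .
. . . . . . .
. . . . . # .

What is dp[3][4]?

13

r\c   0   1   2   3   4   5   6
  0   1   1   1   1   1   0   0
  1   1   2   3   4   5   0   0
  2   0   2   0   4   9   0   0
  3   0   0   0   4  13  13  13
  4   0   0   0   4  17  30  43
  5   0   0   0   4  21  51  94
  6   0   0   0   4  25   0  94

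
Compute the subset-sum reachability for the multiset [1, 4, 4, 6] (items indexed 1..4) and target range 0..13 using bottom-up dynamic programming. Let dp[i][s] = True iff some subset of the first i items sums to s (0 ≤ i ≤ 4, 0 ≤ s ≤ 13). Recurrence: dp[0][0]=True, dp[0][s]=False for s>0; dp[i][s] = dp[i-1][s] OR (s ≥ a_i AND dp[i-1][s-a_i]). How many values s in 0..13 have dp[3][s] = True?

i\s   0   1   2   3   4   5   6   7   8   9  10  11  12  13
  0   T   F   F   F   F   F   F   F   F   F   F   F   F   F
  1   T   T   F   F   F   F   F   F   F   F   F   F   F   F
  2   T   T   F   F   T   T   F   F   F   F   F   F   F   F
  3   T   T   F   F   T   T   F   F   T   T   F   F   F   F
  4   T   T   F   F   T   T   T   T   T   T   T   T   F   F

6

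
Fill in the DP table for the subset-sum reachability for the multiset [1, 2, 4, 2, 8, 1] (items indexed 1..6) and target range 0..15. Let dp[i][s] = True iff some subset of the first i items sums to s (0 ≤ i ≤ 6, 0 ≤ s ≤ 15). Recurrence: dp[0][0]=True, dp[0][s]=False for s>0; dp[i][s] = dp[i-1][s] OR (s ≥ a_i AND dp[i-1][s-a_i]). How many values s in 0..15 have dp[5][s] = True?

16

i\s   0   1   2   3   4   5   6   7   8   9  10  11  12  13  14  15
  0   T   F   F   F   F   F   F   F   F   F   F   F   F   F   F   F
  1   T   T   F   F   F   F   F   F   F   F   F   F   F   F   F   F
  2   T   T   T   T   F   F   F   F   F   F   F   F   F   F   F   F
  3   T   T   T   T   T   T   T   T   F   F   F   F   F   F   F   F
  4   T   T   T   T   T   T   T   T   T   T   F   F   F   F   F   F
  5   T   T   T   T   T   T   T   T   T   T   T   T   T   T   T   T
  6   T   T   T   T   T   T   T   T   T   T   T   T   T   T   T   T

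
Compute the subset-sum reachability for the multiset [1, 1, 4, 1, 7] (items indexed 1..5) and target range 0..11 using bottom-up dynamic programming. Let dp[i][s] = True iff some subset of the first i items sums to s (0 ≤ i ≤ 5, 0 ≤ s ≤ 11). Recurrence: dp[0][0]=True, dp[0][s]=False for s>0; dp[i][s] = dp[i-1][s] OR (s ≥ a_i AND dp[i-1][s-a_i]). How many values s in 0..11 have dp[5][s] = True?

12

i\s   0   1   2   3   4   5   6   7   8   9  10  11
  0   T   F   F   F   F   F   F   F   F   F   F   F
  1   T   T   F   F   F   F   F   F   F   F   F   F
  2   T   T   T   F   F   F   F   F   F   F   F   F
  3   T   T   T   F   T   T   T   F   F   F   F   F
  4   T   T   T   T   T   T   T   T   F   F   F   F
  5   T   T   T   T   T   T   T   T   T   T   T   T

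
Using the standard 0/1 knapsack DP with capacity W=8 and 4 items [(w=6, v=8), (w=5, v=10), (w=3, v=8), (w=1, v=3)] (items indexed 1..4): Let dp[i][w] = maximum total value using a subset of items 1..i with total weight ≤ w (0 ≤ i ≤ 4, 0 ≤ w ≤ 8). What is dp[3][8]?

18

i\w   0   1   2   3   4   5   6   7   8
  0   0   0   0   0   0   0   0   0   0
  1   0   0   0   0   0   0   8   8   8
  2   0   0   0   0   0  10  10  10  10
  3   0   0   0   8   8  10  10  10  18
  4   0   3   3   8  11  11  13  13  18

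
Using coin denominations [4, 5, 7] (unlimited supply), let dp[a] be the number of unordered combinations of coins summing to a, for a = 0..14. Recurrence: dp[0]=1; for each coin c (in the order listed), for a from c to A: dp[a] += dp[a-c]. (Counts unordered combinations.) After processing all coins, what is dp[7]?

after  coin     0     1     2     3     4     5     6     7     8     9    10    11    12    13    14
          4     1     0     0     0     1     0     0     0     1     0     0     0     1     0     0
          5     1     0     0     0     1     1     0     0     1     1     1     0     1     1     1
          7     1     0     0     0     1     1     0     1     1     1     1     1     2     1     2

1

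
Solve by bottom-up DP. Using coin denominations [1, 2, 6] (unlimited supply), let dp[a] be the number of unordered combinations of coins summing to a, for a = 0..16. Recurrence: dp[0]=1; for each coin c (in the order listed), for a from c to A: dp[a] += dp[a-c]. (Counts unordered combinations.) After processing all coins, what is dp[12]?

after  coin     0     1     2     3     4     5     6     7     8     9    10    11    12    13    14    15    16
          1     1     1     1     1     1     1     1     1     1     1     1     1     1     1     1     1     1
          2     1     1     2     2     3     3     4     4     5     5     6     6     7     7     8     8     9
          6     1     1     2     2     3     3     5     5     7     7     9     9    12    12    15    15    18

12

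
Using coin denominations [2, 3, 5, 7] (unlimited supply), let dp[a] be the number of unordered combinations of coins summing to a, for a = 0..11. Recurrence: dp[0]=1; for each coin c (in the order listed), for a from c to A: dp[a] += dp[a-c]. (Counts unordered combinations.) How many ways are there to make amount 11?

after  coin     0     1     2     3     4     5     6     7     8     9    10    11
          2     1     0     1     0     1     0     1     0     1     0     1     0
          3     1     0     1     1     1     1     2     1     2     2     2     2
          5     1     0     1     1     1     2     2     2     3     3     4     4
          7     1     0     1     1     1     2     2     3     3     4     5     5

5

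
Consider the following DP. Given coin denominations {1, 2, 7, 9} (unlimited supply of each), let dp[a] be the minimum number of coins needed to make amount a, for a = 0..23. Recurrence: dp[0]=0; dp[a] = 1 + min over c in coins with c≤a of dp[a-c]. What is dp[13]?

3

 a  0  1  2  3  4  5  6  7  8  9 10 11 12 13 14 15 16 17 18 19 20 21 22 23
dp  0  1  1  2  2  3  3  1  2  1  2  2  3  3  2  3  2  3  2  3  3  3  4  3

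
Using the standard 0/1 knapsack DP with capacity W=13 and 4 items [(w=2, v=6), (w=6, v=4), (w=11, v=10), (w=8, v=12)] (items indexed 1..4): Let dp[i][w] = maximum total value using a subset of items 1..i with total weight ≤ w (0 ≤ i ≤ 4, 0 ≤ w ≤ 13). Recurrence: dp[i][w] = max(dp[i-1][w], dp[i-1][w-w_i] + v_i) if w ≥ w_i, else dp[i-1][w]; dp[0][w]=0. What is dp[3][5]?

6

i\w   0   1   2   3   4   5   6   7   8   9  10  11  12  13
  0   0   0   0   0   0   0   0   0   0   0   0   0   0   0
  1   0   0   6   6   6   6   6   6   6   6   6   6   6   6
  2   0   0   6   6   6   6   6   6  10  10  10  10  10  10
  3   0   0   6   6   6   6   6   6  10  10  10  10  10  16
  4   0   0   6   6   6   6   6   6  12  12  18  18  18  18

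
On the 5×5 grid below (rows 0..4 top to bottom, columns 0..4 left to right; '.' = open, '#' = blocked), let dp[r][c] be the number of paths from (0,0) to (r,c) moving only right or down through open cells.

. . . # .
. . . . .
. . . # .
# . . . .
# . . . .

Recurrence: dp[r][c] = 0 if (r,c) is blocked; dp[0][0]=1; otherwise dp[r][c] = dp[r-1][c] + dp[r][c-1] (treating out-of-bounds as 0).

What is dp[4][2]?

12

r\c   0   1   2   3   4
  0   1   1   1   0   0
  1   1   2   3   3   3
  2   1   3   6   0   3
  3   0   3   9   9  12
  4   0   3  12  21  33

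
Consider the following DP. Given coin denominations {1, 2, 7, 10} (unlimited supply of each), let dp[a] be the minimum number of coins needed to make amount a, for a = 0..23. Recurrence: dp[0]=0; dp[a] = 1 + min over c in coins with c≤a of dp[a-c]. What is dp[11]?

2

 a  0  1  2  3  4  5  6  7  8  9 10 11 12 13 14 15 16 17 18 19 20 21 22 23
dp  0  1  1  2  2  3  3  1  2  2  1  2  2  3  2  3  3  2  3  3  2  3  3  4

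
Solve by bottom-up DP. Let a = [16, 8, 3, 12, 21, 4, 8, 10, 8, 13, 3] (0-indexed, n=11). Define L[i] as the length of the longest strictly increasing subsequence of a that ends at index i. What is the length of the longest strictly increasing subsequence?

   i    0    1    2    3    4    5    6    7    8    9   10
a[i]   16    8    3   12   21    4    8   10    8   13    3
L[i]    1    1    1    2    3    2    3    4    3    5    1

5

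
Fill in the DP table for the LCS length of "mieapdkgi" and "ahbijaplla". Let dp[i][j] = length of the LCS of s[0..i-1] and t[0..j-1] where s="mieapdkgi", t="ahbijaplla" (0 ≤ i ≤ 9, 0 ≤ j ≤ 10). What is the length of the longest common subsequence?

3

   ''  a  h  b  i  j  a  p  l  l  a
''  0  0  0  0  0  0  0  0  0  0  0
 m  0  0  0  0  0  0  0  0  0  0  0
 i  0  0  0  0  1  1  1  1  1  1  1
 e  0  0  0  0  1  1  1  1  1  1  1
 a  0  1  1  1  1  1  2  2  2  2  2
 p  0  1  1  1  1  1  2  3  3  3  3
 d  0  1  1  1  1  1  2  3  3  3  3
 k  0  1  1  1  1  1  2  3  3  3  3
 g  0  1  1  1  1  1  2  3  3  3  3
 i  0  1  1  1  2  2  2  3  3  3  3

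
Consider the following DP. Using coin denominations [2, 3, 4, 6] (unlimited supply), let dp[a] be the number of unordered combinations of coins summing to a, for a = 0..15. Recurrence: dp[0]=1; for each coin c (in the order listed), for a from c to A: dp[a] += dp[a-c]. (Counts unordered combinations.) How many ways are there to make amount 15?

after  coin     0     1     2     3     4     5     6     7     8     9    10    11    12    13    14    15
          2     1     0     1     0     1     0     1     0     1     0     1     0     1     0     1     0
          3     1     0     1     1     1     1     2     1     2     2     2     2     3     2     3     3
          4     1     0     1     1     2     1     3     2     4     3     5     4     7     5     8     7
          6     1     0     1     1     2     1     4     2     5     4     7     5    11     7    13    11

11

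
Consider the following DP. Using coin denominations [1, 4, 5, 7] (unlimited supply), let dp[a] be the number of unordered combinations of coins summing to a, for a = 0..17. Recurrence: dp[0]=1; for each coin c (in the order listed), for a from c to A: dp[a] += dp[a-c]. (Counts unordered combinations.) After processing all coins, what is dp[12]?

after  coin     0     1     2     3     4     5     6     7     8     9    10    11    12    13    14    15    16    17
          1     1     1     1     1     1     1     1     1     1     1     1     1     1     1     1     1     1     1
          4     1     1     1     1     2     2     2     2     3     3     3     3     4     4     4     4     5     5
          5     1     1     1     1     2     3     3     3     4     5     6     6     7     8     9    10    11    12
          7     1     1     1     1     2     3     3     4     5     6     7     8    10    11    13    15    17    19

10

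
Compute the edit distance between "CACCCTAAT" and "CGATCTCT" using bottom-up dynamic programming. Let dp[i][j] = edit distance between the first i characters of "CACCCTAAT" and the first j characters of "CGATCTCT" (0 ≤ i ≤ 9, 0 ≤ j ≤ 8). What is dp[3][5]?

2

   ''  C  G  A  T  C  T  C  T
''  0  1  2  3  4  5  6  7  8
 C  1  0  1  2  3  4  5  6  7
 A  2  1  1  1  2  3  4  5  6
 C  3  2  2  2  2  2  3  4  5
 C  4  3  3  3  3  2  3  3  4
 C  5  4  4  4  4  3  3  3  4
 T  6  5  5  5  4  4  3  4  3
 A  7  6  6  5  5  5  4  4  4
 A  8  7  7  6  6  6  5  5  5
 T  9  8  8  7  6  7  6  6  5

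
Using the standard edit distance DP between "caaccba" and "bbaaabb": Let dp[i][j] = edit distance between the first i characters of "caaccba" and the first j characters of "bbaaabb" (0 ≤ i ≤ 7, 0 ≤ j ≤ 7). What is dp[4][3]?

3

   ''  b  b  a  a  a  b  b
''  0  1  2  3  4  5  6  7
 c  1  1  2  3  4  5  6  7
 a  2  2  2  2  3  4  5  6
 a  3  3  3  2  2  3  4  5
 c  4  4  4  3  3  3  4  5
 c  5  5  5  4  4  4  4  5
 b  6  5  5  5  5  5  4  4
 a  7  6  6  5  5  5  5  5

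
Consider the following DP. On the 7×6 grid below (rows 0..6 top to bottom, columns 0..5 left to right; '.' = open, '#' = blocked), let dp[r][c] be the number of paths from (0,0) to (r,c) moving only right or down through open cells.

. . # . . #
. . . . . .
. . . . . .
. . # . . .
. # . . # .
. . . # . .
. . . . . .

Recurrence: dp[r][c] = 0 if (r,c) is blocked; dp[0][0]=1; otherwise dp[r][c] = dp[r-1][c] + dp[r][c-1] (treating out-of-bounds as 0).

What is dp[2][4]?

r\c   0   1   2   3   4   5
  0   1   1   0   0   0   0
  1   1   2   2   2   2   2
  2   1   3   5   7   9  11
  3   1   4   0   7  16  27
  4   1   0   0   7   0  27
  5   1   1   1   0   0  27
  6   1   2   3   3   3  30

9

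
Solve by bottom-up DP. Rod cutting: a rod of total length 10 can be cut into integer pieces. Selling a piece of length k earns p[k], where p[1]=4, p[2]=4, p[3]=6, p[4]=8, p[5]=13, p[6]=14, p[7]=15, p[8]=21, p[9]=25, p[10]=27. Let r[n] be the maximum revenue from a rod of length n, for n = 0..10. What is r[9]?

   n    0    1    2    3    4    5    6    7    8    9   10
r[n]    0    4    8   12   16   20   24   28   32   36   40

36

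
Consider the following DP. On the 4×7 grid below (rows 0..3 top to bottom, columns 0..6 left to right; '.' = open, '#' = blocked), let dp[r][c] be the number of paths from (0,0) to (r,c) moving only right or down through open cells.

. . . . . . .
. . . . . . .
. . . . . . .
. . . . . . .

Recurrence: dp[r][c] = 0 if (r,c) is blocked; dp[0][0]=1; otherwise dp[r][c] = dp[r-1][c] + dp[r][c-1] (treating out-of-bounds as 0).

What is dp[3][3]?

r\c   0   1   2   3   4   5   6
  0   1   1   1   1   1   1   1
  1   1   2   3   4   5   6   7
  2   1   3   6  10  15  21  28
  3   1   4  10  20  35  56  84

20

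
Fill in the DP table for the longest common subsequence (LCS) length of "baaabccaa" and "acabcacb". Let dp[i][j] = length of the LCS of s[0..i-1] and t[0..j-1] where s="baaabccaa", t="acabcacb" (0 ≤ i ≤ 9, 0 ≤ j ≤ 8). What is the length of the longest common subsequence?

5

   ''  a  c  a  b  c  a  c  b
''  0  0  0  0  0  0  0  0  0
 b  0  0  0  0  1  1  1  1  1
 a  0  1  1  1  1  1  2  2  2
 a  0  1  1  2  2  2  2  2  2
 a  0  1  1  2  2  2  3  3  3
 b  0  1  1  2  3  3  3  3  4
 c  0  1  2  2  3  4  4  4  4
 c  0  1  2  2  3  4  4  5  5
 a  0  1  2  3  3  4  5  5  5
 a  0  1  2  3  3  4  5  5  5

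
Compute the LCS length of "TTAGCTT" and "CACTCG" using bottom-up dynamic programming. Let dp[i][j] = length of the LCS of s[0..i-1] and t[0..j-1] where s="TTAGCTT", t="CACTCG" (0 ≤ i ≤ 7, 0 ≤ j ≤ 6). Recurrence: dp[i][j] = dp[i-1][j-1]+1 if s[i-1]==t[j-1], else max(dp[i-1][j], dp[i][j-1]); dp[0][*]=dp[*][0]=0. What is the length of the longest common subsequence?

3

   ''  C  A  C  T  C  G
''  0  0  0  0  0  0  0
 T  0  0  0  0  1  1  1
 T  0  0  0  0  1  1  1
 A  0  0  1  1  1  1  1
 G  0  0  1  1  1  1  2
 C  0  1  1  2  2  2  2
 T  0  1  1  2  3  3  3
 T  0  1  1  2  3  3  3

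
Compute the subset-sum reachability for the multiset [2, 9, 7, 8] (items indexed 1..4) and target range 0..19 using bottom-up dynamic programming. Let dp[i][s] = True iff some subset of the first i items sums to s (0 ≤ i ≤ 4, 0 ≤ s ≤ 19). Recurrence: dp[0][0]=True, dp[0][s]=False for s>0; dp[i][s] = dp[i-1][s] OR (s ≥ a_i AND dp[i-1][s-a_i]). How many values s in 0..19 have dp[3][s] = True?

7

i\s   0   1   2   3   4   5   6   7   8   9  10  11  12  13  14  15  16  17  18  19
  0   T   F   F   F   F   F   F   F   F   F   F   F   F   F   F   F   F   F   F   F
  1   T   F   T   F   F   F   F   F   F   F   F   F   F   F   F   F   F   F   F   F
  2   T   F   T   F   F   F   F   F   F   T   F   T   F   F   F   F   F   F   F   F
  3   T   F   T   F   F   F   F   T   F   T   F   T   F   F   F   F   T   F   T   F
  4   T   F   T   F   F   F   F   T   T   T   T   T   F   F   F   T   T   T   T   T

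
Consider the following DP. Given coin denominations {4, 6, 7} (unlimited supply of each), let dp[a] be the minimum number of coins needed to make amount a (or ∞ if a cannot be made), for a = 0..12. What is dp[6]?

 a  0  1  2  3  4  5  6  7  8  9 10 11 12
dp  0  -  -  -  1  -  1  1  2  -  2  2  2
(- denotes ∞ / unreachable)

1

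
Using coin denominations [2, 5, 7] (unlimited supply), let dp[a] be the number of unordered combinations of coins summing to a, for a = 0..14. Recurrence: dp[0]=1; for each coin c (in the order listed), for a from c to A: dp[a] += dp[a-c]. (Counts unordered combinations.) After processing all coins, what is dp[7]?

after  coin     0     1     2     3     4     5     6     7     8     9    10    11    12    13    14
          2     1     0     1     0     1     0     1     0     1     0     1     0     1     0     1
          5     1     0     1     0     1     1     1     1     1     1     2     1     2     1     2
          7     1     0     1     0     1     1     1     2     1     2     2     2     3     2     4

2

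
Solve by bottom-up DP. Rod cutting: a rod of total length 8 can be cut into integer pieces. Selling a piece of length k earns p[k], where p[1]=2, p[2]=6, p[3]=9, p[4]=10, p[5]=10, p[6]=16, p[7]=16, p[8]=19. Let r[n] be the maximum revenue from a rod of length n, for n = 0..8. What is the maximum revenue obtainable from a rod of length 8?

   n    0    1    2    3    4    5    6    7    8
r[n]    0    2    6    9   12   15   18   21   24

24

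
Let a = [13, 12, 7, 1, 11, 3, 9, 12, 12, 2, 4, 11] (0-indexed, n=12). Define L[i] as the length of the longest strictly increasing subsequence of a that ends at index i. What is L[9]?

2

   i    0    1    2    3    4    5    6    7    8    9   10   11
a[i]   13   12    7    1   11    3    9   12   12    2    4   11
L[i]    1    1    1    1    2    2    3    4    4    2    3    4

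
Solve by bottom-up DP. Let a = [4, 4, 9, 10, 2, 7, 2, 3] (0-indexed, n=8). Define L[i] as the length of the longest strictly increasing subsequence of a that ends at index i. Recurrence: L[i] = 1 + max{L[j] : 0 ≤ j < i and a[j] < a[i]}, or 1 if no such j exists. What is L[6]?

   i    0    1    2    3    4    5    6    7
a[i]    4    4    9   10    2    7    2    3
L[i]    1    1    2    3    1    2    1    2

1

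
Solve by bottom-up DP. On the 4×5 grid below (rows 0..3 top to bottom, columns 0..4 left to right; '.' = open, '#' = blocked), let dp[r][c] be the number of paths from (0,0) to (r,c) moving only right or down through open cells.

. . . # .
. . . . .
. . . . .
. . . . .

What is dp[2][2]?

r\c   0   1   2   3   4
  0   1   1   1   0   0
  1   1   2   3   3   3
  2   1   3   6   9  12
  3   1   4  10  19  31

6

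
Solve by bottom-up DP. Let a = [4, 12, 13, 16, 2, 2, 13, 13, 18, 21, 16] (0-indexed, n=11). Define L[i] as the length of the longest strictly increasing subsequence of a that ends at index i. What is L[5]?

1

   i    0    1    2    3    4    5    6    7    8    9   10
a[i]    4   12   13   16    2    2   13   13   18   21   16
L[i]    1    2    3    4    1    1    3    3    5    6    4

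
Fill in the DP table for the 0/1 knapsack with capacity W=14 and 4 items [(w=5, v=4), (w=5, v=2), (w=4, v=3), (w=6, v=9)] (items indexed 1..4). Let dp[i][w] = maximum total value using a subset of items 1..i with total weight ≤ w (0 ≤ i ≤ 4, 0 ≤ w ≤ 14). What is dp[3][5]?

i\w   0   1   2   3   4   5   6   7   8   9  10  11  12  13  14
  0   0   0   0   0   0   0   0   0   0   0   0   0   0   0   0
  1   0   0   0   0   0   4   4   4   4   4   4   4   4   4   4
  2   0   0   0   0   0   4   4   4   4   4   6   6   6   6   6
  3   0   0   0   0   3   4   4   4   4   7   7   7   7   7   9
  4   0   0   0   0   3   4   9   9   9   9  12  13  13  13  13

4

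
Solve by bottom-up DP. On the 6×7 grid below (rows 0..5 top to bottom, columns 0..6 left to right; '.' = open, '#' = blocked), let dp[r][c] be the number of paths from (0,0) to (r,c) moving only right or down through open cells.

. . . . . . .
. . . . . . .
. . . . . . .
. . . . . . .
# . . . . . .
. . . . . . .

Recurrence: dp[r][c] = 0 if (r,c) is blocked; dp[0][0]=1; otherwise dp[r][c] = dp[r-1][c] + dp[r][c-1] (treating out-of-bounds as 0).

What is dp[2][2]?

r\c   0   1   2   3   4   5   6
  0   1   1   1   1   1   1   1
  1   1   2   3   4   5   6   7
  2   1   3   6  10  15  21  28
  3   1   4  10  20  35  56  84
  4   0   4  14  34  69 125 209
  5   0   4  18  52 121 246 455

6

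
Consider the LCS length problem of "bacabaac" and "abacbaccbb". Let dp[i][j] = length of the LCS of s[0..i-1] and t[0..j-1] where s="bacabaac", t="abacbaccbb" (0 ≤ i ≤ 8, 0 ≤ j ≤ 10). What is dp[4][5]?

   ''  a  b  a  c  b  a  c  c  b  b
''  0  0  0  0  0  0  0  0  0  0  0
 b  0  0  1  1  1  1  1  1  1  1  1
 a  0  1  1  2  2  2  2  2  2  2  2
 c  0  1  1  2  3  3  3  3  3  3  3
 a  0  1  1  2  3  3  4  4  4  4  4
 b  0  1  2  2  3  4  4  4  4  5  5
 a  0  1  2  3  3  4  5  5  5  5  5
 a  0  1  2  3  3  4  5  5  5  5  5
 c  0  1  2  3  4  4  5  6  6  6  6

3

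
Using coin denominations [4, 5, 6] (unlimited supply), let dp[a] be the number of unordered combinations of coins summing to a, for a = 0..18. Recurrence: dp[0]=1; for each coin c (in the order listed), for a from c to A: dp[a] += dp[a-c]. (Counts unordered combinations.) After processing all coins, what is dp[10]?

after  coin     0     1     2     3     4     5     6     7     8     9    10    11    12    13    14    15    16    17    18
          4     1     0     0     0     1     0     0     0     1     0     0     0     1     0     0     0     1     0     0
          5     1     0     0     0     1     1     0     0     1     1     1     0     1     1     1     1     1     1     1
          6     1     0     0     0     1     1     1     0     1     1     2     1     2     1     2     2     3     2     3

2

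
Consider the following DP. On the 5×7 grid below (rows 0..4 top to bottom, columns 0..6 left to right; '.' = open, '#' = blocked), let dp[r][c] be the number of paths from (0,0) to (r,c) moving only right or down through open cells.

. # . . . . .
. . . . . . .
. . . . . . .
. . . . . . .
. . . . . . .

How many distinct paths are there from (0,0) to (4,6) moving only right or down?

r\c   0   1   2   3   4   5   6
  0   1   0   0   0   0   0   0
  1   1   1   1   1   1   1   1
  2   1   2   3   4   5   6   7
  3   1   3   6  10  15  21  28
  4   1   4  10  20  35  56  84

84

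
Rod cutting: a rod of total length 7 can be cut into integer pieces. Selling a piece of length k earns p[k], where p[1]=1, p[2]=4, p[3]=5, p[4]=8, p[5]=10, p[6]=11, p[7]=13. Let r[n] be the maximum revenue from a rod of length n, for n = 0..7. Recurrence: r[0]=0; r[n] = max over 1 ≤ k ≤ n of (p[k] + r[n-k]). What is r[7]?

14

   n    0    1    2    3    4    5    6    7
r[n]    0    1    4    5    8   10   12   14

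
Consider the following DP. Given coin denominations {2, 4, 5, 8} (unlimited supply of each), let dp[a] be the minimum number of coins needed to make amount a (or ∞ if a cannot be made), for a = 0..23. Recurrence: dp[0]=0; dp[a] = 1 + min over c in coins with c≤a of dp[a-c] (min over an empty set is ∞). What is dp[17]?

 a  0  1  2  3  4  5  6  7  8  9 10 11 12 13 14 15 16 17 18 19 20 21 22 23
dp  0  -  1  -  1  1  2  2  1  2  2  3  2  2  3  3  2  3  3  4  3  3  4  4
(- denotes ∞ / unreachable)

3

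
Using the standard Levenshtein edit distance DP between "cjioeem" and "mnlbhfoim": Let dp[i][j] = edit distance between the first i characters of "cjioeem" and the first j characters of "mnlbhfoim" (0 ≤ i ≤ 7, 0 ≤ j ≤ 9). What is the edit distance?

8

   ''  m  n  l  b  h  f  o  i  m
''  0  1  2  3  4  5  6  7  8  9
 c  1  1  2  3  4  5  6  7  8  9
 j  2  2  2  3  4  5  6  7  8  9
 i  3  3  3  3  4  5  6  7  7  8
 o  4  4  4  4  4  5  6  6  7  8
 e  5  5  5  5  5  5  6  7  7  8
 e  6  6  6  6  6  6  6  7  8  8
 m  7  6  7  7  7  7  7  7  8  8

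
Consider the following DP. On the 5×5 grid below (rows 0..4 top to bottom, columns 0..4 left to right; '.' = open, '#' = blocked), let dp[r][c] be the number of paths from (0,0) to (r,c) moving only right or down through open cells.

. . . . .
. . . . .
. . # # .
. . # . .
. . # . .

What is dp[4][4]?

r\c   0   1   2   3   4
  0   1   1   1   1   1
  1   1   2   3   4   5
  2   1   3   0   0   5
  3   1   4   0   0   5
  4   1   5   0   0   5

5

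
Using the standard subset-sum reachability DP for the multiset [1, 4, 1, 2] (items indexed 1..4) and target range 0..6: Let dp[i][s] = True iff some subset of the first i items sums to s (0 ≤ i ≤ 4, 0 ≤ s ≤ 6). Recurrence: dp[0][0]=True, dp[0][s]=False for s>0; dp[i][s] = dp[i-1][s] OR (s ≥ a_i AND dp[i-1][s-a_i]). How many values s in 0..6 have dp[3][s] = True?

6

i\s   0   1   2   3   4   5   6
  0   T   F   F   F   F   F   F
  1   T   T   F   F   F   F   F
  2   T   T   F   F   T   T   F
  3   T   T   T   F   T   T   T
  4   T   T   T   T   T   T   T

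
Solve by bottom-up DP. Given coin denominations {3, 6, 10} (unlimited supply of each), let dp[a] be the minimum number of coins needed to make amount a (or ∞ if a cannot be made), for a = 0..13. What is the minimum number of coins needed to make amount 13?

 a  0  1  2  3  4  5  6  7  8  9 10 11 12 13
dp  0  -  -  1  -  -  1  -  -  2  1  -  2  2
(- denotes ∞ / unreachable)

2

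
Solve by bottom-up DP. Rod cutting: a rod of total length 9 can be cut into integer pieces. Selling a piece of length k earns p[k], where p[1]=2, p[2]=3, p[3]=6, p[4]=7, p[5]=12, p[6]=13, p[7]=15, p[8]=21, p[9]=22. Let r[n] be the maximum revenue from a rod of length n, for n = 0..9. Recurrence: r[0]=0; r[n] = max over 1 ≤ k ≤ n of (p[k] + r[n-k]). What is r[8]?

21

   n    0    1    2    3    4    5    6    7    8    9
r[n]    0    2    4    6    8   12   14   16   21   23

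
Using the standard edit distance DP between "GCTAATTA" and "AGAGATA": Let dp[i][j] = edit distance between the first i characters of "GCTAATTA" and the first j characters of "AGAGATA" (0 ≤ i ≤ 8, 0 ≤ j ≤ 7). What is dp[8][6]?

   ''  A  G  A  G  A  T  A
''  0  1  2  3  4  5  6  7
 G  1  1  1  2  3  4  5  6
 C  2  2  2  2  3  4  5  6
 T  3  3  3  3  3  4  4  5
 A  4  3  4  3  4  3  4  4
 A  5  4  4  4  4  4  4  4
 T  6  5  5  5  5  5  4  5
 T  7  6  6  6  6  6  5  5
 A  8  7  7  6  7  6  6  5

6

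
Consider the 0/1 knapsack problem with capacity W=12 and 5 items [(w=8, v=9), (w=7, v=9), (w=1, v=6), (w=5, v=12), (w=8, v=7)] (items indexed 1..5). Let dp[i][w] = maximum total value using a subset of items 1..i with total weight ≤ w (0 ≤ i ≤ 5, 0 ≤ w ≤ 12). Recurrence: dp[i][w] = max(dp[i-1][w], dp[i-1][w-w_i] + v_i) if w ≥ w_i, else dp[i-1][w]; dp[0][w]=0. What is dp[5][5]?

i\w   0   1   2   3   4   5   6   7   8   9  10  11  12
  0   0   0   0   0   0   0   0   0   0   0   0   0   0
  1   0   0   0   0   0   0   0   0   9   9   9   9   9
  2   0   0   0   0   0   0   0   9   9   9   9   9   9
  3   0   6   6   6   6   6   6   9  15  15  15  15  15
  4   0   6   6   6   6  12  18  18  18  18  18  18  21
  5   0   6   6   6   6  12  18  18  18  18  18  18  21

12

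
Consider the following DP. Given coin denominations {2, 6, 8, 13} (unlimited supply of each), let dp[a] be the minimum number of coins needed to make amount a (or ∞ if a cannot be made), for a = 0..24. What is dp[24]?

 a  0  1  2  3  4  5  6  7  8  9 10 11 12 13 14 15 16 17 18 19 20 21 22 23 24
dp  0  -  1  -  2  -  1  -  1  -  2  -  2  1  2  2  2  3  3  2  3  2  3  3  3
(- denotes ∞ / unreachable)

3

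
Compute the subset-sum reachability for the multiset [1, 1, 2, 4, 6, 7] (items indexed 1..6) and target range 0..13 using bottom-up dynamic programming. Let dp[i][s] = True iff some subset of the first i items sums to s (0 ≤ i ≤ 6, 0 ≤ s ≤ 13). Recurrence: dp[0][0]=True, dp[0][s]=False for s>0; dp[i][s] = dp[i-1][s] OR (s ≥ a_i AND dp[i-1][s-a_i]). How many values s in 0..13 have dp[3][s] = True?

i\s   0   1   2   3   4   5   6   7   8   9  10  11  12  13
  0   T   F   F   F   F   F   F   F   F   F   F   F   F   F
  1   T   T   F   F   F   F   F   F   F   F   F   F   F   F
  2   T   T   T   F   F   F   F   F   F   F   F   F   F   F
  3   T   T   T   T   T   F   F   F   F   F   F   F   F   F
  4   T   T   T   T   T   T   T   T   T   F   F   F   F   F
  5   T   T   T   T   T   T   T   T   T   T   T   T   T   T
  6   T   T   T   T   T   T   T   T   T   T   T   T   T   T

5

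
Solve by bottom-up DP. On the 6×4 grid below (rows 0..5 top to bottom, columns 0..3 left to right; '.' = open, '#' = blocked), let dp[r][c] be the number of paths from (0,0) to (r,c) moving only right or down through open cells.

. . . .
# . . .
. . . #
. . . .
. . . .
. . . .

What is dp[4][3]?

9

r\c   0   1   2   3
  0   1   1   1   1
  1   0   1   2   3
  2   0   1   3   0
  3   0   1   4   4
  4   0   1   5   9
  5   0   1   6  15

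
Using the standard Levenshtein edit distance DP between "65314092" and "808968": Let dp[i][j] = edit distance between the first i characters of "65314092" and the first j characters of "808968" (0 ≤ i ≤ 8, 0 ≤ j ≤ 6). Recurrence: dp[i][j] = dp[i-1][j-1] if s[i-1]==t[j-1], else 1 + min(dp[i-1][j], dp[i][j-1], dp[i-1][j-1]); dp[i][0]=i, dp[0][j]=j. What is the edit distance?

   ''  8  0  8  9  6  8
''  0  1  2  3  4  5  6
 6  1  1  2  3  4  4  5
 5  2  2  2  3  4  5  5
 3  3  3  3  3  4  5  6
 1  4  4  4  4  4  5  6
 4  5  5  5  5  5  5  6
 0  6  6  5  6  6  6  6
 9  7  7  6  6  6  7  7
 2  8  8  7  7  7  7  8

8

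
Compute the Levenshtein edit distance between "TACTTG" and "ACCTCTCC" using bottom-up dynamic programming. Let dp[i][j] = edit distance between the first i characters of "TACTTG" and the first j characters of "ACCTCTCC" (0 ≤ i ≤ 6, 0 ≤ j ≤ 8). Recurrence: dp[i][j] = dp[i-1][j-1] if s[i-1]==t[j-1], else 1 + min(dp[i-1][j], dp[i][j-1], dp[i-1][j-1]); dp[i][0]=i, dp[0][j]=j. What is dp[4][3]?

   ''  A  C  C  T  C  T  C  C
''  0  1  2  3  4  5  6  7  8
 T  1  1  2  3  3  4  5  6  7
 A  2  1  2  3  4  4  5  6  7
 C  3  2  1  2  3  4  5  5  6
 T  4  3  2  2  2  3  4  5  6
 T  5  4  3  3  2  3  3  4  5
 G  6  5  4  4  3  3  4  4  5

2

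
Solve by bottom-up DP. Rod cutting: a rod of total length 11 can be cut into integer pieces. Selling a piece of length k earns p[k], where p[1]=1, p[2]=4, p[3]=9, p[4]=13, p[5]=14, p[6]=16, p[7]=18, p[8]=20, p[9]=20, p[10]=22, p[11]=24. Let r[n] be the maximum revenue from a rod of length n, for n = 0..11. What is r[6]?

   n    0    1    2    3    4    5    6    7    8    9   10   11
r[n]    0    1    4    9   13   14   18   22   26   27   31   35

18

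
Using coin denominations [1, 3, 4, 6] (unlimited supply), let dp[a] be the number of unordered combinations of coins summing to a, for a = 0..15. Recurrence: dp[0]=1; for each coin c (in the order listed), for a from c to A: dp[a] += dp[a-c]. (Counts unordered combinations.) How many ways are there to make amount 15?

24

after  coin     0     1     2     3     4     5     6     7     8     9    10    11    12    13    14    15
          1     1     1     1     1     1     1     1     1     1     1     1     1     1     1     1     1
          3     1     1     1     2     2     2     3     3     3     4     4     4     5     5     5     6
          4     1     1     1     2     3     3     4     5     6     7     8     9    11    12    13    15
          6     1     1     1     2     3     3     5     6     7     9    11    12    16    18    20    24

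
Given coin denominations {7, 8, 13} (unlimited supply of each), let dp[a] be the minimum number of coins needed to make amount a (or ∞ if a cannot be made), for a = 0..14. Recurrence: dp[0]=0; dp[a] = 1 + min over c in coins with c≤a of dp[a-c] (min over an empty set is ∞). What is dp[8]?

1

 a  0  1  2  3  4  5  6  7  8  9 10 11 12 13 14
dp  0  -  -  -  -  -  -  1  1  -  -  -  -  1  2
(- denotes ∞ / unreachable)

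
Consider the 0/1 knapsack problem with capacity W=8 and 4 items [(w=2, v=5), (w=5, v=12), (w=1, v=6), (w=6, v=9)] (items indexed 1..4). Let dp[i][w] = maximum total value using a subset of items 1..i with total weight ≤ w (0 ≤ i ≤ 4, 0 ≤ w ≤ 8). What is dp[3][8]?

i\w   0   1   2   3   4   5   6   7   8
  0   0   0   0   0   0   0   0   0   0
  1   0   0   5   5   5   5   5   5   5
  2   0   0   5   5   5  12  12  17  17
  3   0   6   6  11  11  12  18  18  23
  4   0   6   6  11  11  12  18  18  23

23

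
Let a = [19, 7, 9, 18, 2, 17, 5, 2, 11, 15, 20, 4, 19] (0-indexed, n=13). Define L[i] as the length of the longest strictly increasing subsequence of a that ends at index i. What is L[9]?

   i    0    1    2    3    4    5    6    7    8    9   10   11   12
a[i]   19    7    9   18    2   17    5    2   11   15   20    4   19
L[i]    1    1    2    3    1    3    2    1    3    4    5    2    5

4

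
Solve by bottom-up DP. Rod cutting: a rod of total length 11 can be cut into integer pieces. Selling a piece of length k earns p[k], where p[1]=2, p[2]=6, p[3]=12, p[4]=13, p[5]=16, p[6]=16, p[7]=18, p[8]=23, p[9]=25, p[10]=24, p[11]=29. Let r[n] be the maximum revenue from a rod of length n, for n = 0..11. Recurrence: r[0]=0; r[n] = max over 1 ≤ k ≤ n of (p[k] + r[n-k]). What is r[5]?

   n    0    1    2    3    4    5    6    7    8    9   10   11
r[n]    0    2    6   12   14   18   24   26   30   36   38   42

18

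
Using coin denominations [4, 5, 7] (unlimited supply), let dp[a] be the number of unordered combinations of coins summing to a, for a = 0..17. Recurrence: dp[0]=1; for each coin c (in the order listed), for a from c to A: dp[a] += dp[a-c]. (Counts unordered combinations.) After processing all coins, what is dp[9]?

after  coin     0     1     2     3     4     5     6     7     8     9    10    11    12    13    14    15    16    17
          4     1     0     0     0     1     0     0     0     1     0     0     0     1     0     0     0     1     0
          5     1     0     0     0     1     1     0     0     1     1     1     0     1     1     1     1     1     1
          7     1     0     0     0     1     1     0     1     1     1     1     1     2     1     2     2     2     2

1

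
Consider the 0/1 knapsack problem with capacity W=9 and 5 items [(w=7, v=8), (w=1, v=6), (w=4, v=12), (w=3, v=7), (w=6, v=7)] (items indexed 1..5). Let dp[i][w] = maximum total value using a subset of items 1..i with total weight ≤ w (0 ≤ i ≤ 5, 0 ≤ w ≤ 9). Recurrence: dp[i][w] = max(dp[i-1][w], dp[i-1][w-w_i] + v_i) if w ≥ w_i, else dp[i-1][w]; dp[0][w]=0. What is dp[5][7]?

i\w   0   1   2   3   4   5   6   7   8   9
  0   0   0   0   0   0   0   0   0   0   0
  1   0   0   0   0   0   0   0   8   8   8
  2   0   6   6   6   6   6   6   8  14  14
  3   0   6   6   6  12  18  18  18  18  18
  4   0   6   6   7  13  18  18  19  25  25
  5   0   6   6   7  13  18  18  19  25  25

19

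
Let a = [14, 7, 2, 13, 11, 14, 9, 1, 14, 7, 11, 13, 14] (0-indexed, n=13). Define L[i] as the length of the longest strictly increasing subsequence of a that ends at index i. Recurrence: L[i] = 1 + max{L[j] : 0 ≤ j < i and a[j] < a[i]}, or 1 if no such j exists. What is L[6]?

   i    0    1    2    3    4    5    6    7    8    9   10   11   12
a[i]   14    7    2   13   11   14    9    1   14    7   11   13   14
L[i]    1    1    1    2    2    3    2    1    3    2    3    4    5

2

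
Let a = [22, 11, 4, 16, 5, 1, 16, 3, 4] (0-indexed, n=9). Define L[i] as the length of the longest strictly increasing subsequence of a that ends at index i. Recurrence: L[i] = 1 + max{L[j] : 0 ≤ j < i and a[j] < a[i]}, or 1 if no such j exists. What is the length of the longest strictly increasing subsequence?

3

   i    0    1    2    3    4    5    6    7    8
a[i]   22   11    4   16    5    1   16    3    4
L[i]    1    1    1    2    2    1    3    2    3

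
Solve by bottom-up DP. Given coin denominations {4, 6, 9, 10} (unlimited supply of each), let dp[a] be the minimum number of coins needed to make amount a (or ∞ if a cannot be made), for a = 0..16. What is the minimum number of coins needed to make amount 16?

2

 a  0  1  2  3  4  5  6  7  8  9 10 11 12 13 14 15 16
dp  0  -  -  -  1  -  1  -  2  1  1  -  2  2  2  2  2
(- denotes ∞ / unreachable)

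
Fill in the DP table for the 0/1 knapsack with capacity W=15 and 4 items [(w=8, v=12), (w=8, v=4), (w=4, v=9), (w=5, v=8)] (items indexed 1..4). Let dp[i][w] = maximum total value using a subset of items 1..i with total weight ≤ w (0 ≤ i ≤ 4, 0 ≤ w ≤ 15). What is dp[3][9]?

12

i\w   0   1   2   3   4   5   6   7   8   9  10  11  12  13  14  15
  0   0   0   0   0   0   0   0   0   0   0   0   0   0   0   0   0
  1   0   0   0   0   0   0   0   0  12  12  12  12  12  12  12  12
  2   0   0   0   0   0   0   0   0  12  12  12  12  12  12  12  12
  3   0   0   0   0   9   9   9   9  12  12  12  12  21  21  21  21
  4   0   0   0   0   9   9   9   9  12  17  17  17  21  21  21  21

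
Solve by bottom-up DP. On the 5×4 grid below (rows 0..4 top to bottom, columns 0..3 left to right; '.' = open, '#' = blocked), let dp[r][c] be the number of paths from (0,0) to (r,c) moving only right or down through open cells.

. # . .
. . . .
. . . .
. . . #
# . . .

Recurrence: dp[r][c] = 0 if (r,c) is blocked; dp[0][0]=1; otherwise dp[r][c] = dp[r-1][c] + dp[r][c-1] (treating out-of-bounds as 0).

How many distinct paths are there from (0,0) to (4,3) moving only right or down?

r\c   0   1   2   3
  0   1   0   0   0
  1   1   1   1   1
  2   1   2   3   4
  3   1   3   6   0
  4   0   3   9   9

9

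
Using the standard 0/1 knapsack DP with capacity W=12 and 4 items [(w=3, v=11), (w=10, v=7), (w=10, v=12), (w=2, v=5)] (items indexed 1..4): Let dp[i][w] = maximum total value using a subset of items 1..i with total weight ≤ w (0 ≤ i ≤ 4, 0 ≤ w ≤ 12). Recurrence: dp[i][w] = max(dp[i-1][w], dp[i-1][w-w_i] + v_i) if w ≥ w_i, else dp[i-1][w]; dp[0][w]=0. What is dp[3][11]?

12

i\w   0   1   2   3   4   5   6   7   8   9  10  11  12
  0   0   0   0   0   0   0   0   0   0   0   0   0   0
  1   0   0   0  11  11  11  11  11  11  11  11  11  11
  2   0   0   0  11  11  11  11  11  11  11  11  11  11
  3   0   0   0  11  11  11  11  11  11  11  12  12  12
  4   0   0   5  11  11  16  16  16  16  16  16  16  17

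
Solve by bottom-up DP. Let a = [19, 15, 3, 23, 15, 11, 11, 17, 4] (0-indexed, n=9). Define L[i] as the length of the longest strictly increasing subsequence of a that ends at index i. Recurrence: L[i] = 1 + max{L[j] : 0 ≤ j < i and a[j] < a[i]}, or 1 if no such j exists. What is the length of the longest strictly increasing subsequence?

3

   i    0    1    2    3    4    5    6    7    8
a[i]   19   15    3   23   15   11   11   17    4
L[i]    1    1    1    2    2    2    2    3    2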